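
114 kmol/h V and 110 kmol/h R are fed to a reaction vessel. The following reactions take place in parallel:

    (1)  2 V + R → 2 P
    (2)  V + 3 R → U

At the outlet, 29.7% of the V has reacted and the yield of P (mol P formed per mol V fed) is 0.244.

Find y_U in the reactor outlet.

0.0315

Yield of P: 2ξ₁ / 114 = 0.244 → ξ₁ = 13.91 kmol/h.
Conversion of V: 2ξ₁ + 1ξ₂ = 0.297 × 114 = 33.86 → ξ₂ = 6.042 kmol/h.
Outlet amounts (n = n₀ + Σ ν·ξ):
  V: 114 − 2(13.91) − 1(6.042) = 80.14
  R: 110 − 1(13.91) − 3(6.042) = 77.97
  P: 0 + 2(13.91) = 27.82
  U: 0 + 1(6.042) = 6.042
Total out = 192 kmol/h; y_U = 6.042 / 192 = 0.03147.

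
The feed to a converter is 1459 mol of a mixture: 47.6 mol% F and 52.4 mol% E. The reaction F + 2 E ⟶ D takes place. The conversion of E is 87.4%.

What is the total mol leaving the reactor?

E reacted = 0.874 × 764.5 = 668.2 mol; ν_E = −2, so ξ = 668.2/2 = 334.1 mol.
Outlet amounts (n = n₀ + ν ξ):
  F: 694.5 − 1(334.1) = 360.4
  E: 764.5 − 2(334.1) = 96.33
  D: 0 + 1(334.1) = 334.1
Total out = 360.4 + 96.33 + 334.1 = 790.8 mol.

791 mol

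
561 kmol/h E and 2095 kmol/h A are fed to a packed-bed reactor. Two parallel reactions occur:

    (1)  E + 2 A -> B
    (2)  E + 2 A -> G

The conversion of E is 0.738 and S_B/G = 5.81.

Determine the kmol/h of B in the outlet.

353 kmol/h

Conversion of E: E consumed = 0.738 × 561 = 414 kmol/h = 1ξ₁ + 1ξ₂.
Selectivity: 1ξ₁ / (1ξ₂) = 5.81 → ξ₁ = 5.81 ξ₂.
Substitute: (1·5.81 + 1) ξ₂ = 414 → ξ₂ = 60.8 kmol/h, ξ₁ = 353.2 kmol/h.
Outlet amounts (n = n₀ + Σ ν·ξ):
  E: 561 − 1(353.2) − 1(60.8) = 147
  A: 2095 − 2(353.2) − 2(60.8) = 1267
  B: 0 + 1(353.2) = 353.2
  G: 0 + 1(60.8) = 60.8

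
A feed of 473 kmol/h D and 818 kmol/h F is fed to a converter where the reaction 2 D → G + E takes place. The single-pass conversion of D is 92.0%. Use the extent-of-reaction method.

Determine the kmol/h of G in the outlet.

218 kmol/h

D reacted = 0.92 × 473 = 435.2 kmol/h; ν_D = −2, so ξ = 435.2/2 = 217.6 kmol/h.
Outlet amounts (n = n₀ + ν ξ):
  D: 473 − 2(217.6) = 37.84
  G: 0 + 1(217.6) = 217.6
  E: 0 + 1(217.6) = 217.6
  F: 818 (inert)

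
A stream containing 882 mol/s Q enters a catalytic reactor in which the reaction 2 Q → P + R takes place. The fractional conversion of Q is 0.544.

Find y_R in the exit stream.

0.272

Q reacted = 0.544 × 882 = 479.8 mol/s; ν_Q = −2, so ξ = 479.8/2 = 239.9 mol/s.
Outlet amounts (n = n₀ + ν ξ):
  Q: 882 − 2(239.9) = 402.2
  P: 0 + 1(239.9) = 239.9
  R: 0 + 1(239.9) = 239.9
Total out = 882 mol/s; y_R = 239.9 / 882 = 0.272.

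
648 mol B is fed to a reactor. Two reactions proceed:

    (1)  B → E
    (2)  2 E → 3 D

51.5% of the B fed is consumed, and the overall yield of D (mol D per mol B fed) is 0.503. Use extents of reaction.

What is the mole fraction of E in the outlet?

Conversion of B: B consumed = 1ξ₁ = 0.515 × 648 → ξ₁ = 333.7 mol.
Yield of D: 3ξ₂ / 648 = 0.503 → ξ₂ = 108.6 mol.
Outlet amounts (n = n₀ + Σ ν·ξ):
  B: 648 − 1(333.7) = 314.3
  E: 0 + 1(333.7) − 2(108.6) = 116.4
  D: 0 + 3(108.6) = 325.9
Total out = 756.6 mol; y_E = 116.4 / 756.6 = 0.1539.

0.154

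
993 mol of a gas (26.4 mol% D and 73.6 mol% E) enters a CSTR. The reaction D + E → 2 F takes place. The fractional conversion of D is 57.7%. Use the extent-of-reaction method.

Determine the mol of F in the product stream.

D reacted = 0.577 × 262.2 = 151.3 mol; ν_D = −1, so ξ = 151.3/1 = 151.3 mol.
Outlet amounts (n = n₀ + ν ξ):
  D: 262.2 − 1(151.3) = 110.9
  E: 730.8 − 1(151.3) = 579.6
  F: 0 + 2(151.3) = 302.5

303 mol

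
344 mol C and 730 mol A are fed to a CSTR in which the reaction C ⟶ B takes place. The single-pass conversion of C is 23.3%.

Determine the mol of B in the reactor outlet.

C reacted = 0.233 × 344 = 80.15 mol; ν_C = −1, so ξ = 80.15/1 = 80.15 mol.
Outlet amounts (n = n₀ + ν ξ):
  C: 344 − 1(80.15) = 263.8
  B: 0 + 1(80.15) = 80.15
  A: 730 (inert)

80.2 mol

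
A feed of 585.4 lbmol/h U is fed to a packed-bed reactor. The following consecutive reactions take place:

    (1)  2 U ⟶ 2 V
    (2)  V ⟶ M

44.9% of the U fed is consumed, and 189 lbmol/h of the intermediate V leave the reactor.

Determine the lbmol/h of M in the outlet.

Conversion of U: U consumed = 2ξ₁ = 0.449 × 585.4 → ξ₁ = 131.4 lbmol/h.
V balance: n_V = 0 + 2ξ₁ − 1ξ₂ = 189 → ξ₂ = (2·131.4 − 189)/1 = 73.84 lbmol/h.
Outlet amounts (n = n₀ + Σ ν·ξ):
  U: 585.4 − 2(131.4) = 322.6
  V: 0 + 2(131.4) − 1(73.84) = 189
  M: 0 + 1(73.84) = 73.84

73.8 lbmol/h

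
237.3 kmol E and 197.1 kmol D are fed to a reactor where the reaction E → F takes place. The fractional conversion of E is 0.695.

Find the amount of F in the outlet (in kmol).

165 kmol

E reacted = 0.695 × 237.3 = 164.9 kmol; ν_E = −1, so ξ = 164.9/1 = 164.9 kmol.
Outlet amounts (n = n₀ + ν ξ):
  E: 237.3 − 1(164.9) = 72.38
  F: 0 + 1(164.9) = 164.9
  D: 197.1 (inert)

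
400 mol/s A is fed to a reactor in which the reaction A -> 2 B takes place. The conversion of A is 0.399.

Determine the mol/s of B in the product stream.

319 mol/s

A reacted = 0.399 × 400 = 159.6 mol/s; ν_A = −1, so ξ = 159.6/1 = 159.6 mol/s.
Outlet amounts (n = n₀ + ν ξ):
  A: 400 − 1(159.6) = 240.4
  B: 0 + 2(159.6) = 319.2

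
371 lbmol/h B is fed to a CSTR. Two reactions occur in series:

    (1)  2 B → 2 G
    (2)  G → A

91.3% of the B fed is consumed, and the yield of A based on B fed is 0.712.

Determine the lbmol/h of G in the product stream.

Conversion of B: B consumed = 2ξ₁ = 0.913 × 371 → ξ₁ = 169.4 lbmol/h.
Yield of A: 1ξ₂ / 371 = 0.712 → ξ₂ = 264.2 lbmol/h.
Outlet amounts (n = n₀ + Σ ν·ξ):
  B: 371 − 2(169.4) = 32.28
  G: 0 + 2(169.4) − 1(264.2) = 74.57
  A: 0 + 1(264.2) = 264.2

74.6 lbmol/h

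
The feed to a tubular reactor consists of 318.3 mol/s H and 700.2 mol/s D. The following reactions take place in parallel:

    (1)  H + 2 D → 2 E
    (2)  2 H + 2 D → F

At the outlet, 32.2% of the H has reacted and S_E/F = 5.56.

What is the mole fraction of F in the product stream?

Conversion of H: H consumed = 0.322 × 318.3 = 102.5 mol/s = 1ξ₁ + 2ξ₂.
Selectivity: 2ξ₁ / (1ξ₂) = 5.56 → ξ₁ = 2.78 ξ₂.
Substitute: (1·2.78 + 2) ξ₂ = 102.5 → ξ₂ = 21.44 mol/s, ξ₁ = 59.61 mol/s.
Outlet amounts (n = n₀ + Σ ν·ξ):
  H: 318.3 − 1(59.61) − 2(21.44) = 215.8
  D: 700.2 − 2(59.61) − 2(21.44) = 538.1
  E: 0 + 2(59.61) = 119.2
  F: 0 + 1(21.44) = 21.44
Total out = 894.6 mol/s; y_F = 21.44 / 894.6 = 0.02397.

0.024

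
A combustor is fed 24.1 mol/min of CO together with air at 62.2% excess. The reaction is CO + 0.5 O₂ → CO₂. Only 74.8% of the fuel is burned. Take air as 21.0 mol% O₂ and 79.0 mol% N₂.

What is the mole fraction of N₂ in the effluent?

0.68

Stoichiometric O₂ = 0.5 × 24.1 = 12.05 mol/min; O₂ fed = 12.05 × 1.622 = 19.55 mol/min.
N₂ fed = 19.55 × 79/21 = 73.53 mol/min.
Fuel reacted = 0.748 × 24.1 → ξ = 18.03 mol/min.
Outlet (n = n₀ + ν ξ):
  CO: 24.1 − 1(18.03) = 6.073
  O₂: 19.55 − 0.5(18.03) = 10.53
  N₂: 73.53 (inert)
  CO₂: 0 + 1(18.03) = 18.03
Total out = 108.2 mol/min; y_N₂ = 73.53 / 108.2 = 0.6798.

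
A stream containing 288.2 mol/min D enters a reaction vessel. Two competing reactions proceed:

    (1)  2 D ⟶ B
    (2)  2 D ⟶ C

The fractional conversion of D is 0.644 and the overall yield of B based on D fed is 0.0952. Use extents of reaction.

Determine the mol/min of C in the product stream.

65.4 mol/min

Yield of B: 1ξ₁ / 288.2 = 0.0952 → ξ₁ = 27.44 mol/min.
Conversion of D: 2ξ₁ + 2ξ₂ = 0.644 × 288.2 = 185.6 → ξ₂ = 65.36 mol/min.
Outlet amounts (n = n₀ + Σ ν·ξ):
  D: 288.2 − 2(27.44) − 2(65.36) = 102.6
  B: 0 + 1(27.44) = 27.44
  C: 0 + 1(65.36) = 65.36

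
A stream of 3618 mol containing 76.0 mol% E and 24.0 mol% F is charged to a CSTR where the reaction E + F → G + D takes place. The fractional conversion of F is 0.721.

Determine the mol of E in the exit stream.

2120 mol

F reacted = 0.721 × 868.3 = 626.1 mol; ν_F = −1, so ξ = 626.1/1 = 626.1 mol.
Outlet amounts (n = n₀ + ν ξ):
  E: 2750 − 1(626.1) = 2124
  F: 868.3 − 1(626.1) = 242.3
  G: 0 + 1(626.1) = 626.1
  D: 0 + 1(626.1) = 626.1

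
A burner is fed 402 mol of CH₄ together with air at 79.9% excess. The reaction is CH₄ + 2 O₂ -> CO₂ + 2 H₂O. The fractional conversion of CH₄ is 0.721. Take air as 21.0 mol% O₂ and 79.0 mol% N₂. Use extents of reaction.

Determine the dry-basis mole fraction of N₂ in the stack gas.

Stoichiometric O₂ = 2 × 402 = 804 mol; O₂ fed = 804 × 1.799 = 1446 mol.
N₂ fed = 1446 × 79/21 = 5441 mol.
Fuel reacted = 0.721 × 402 → ξ = 289.8 mol.
Outlet (n = n₀ + ν ξ):
  CH₄: 402 − 1(289.8) = 112.2
  O₂: 1446 − 2(289.8) = 866.7
  N₂: 5441 (inert)
  CO₂: 0 + 1(289.8) = 289.8
  H₂O: 0 + 2(289.8) = 579.7
Dry total = 6710 mol; y_N₂ (dry) = 5441 / 6710 = 0.8109.

0.811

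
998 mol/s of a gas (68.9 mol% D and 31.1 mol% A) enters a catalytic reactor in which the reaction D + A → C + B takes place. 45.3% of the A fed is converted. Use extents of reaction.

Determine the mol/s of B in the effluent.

141 mol/s

A reacted = 0.453 × 310.4 = 140.6 mol/s; ν_A = −1, so ξ = 140.6/1 = 140.6 mol/s.
Outlet amounts (n = n₀ + ν ξ):
  D: 687.6 − 1(140.6) = 547
  A: 310.4 − 1(140.6) = 169.8
  C: 0 + 1(140.6) = 140.6
  B: 0 + 1(140.6) = 140.6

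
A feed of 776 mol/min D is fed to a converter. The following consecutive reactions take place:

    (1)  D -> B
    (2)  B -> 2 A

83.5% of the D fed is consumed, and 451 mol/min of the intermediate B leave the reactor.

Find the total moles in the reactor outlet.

Conversion of D: D consumed = 1ξ₁ = 0.835 × 776 → ξ₁ = 648 mol/min.
B balance: n_B = 0 + 1ξ₁ − 1ξ₂ = 451 → ξ₂ = (1·648 − 451)/1 = 197 mol/min.
Outlet amounts (n = n₀ + Σ ν·ξ):
  D: 776 − 1(648) = 128
  B: 0 + 1(648) − 1(197) = 451
  A: 0 + 2(197) = 393.9
Total out = 128 + 451 + 393.9 = 973 mol/min.

973 mol/min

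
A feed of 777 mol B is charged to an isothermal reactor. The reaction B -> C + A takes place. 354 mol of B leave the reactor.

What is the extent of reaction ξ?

ξ = 423 mol

For B: n = n₀ − 1ξ → 354 = 777 − 1ξ, giving ξ = 423 mol.
Outlet amounts (n = n₀ + ν ξ):
  B: 777 − 1(423) = 354
  C: 0 + 1(423) = 423
  A: 0 + 1(423) = 423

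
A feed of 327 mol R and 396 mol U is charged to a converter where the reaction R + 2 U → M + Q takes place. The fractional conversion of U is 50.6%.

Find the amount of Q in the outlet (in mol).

100 mol

U reacted = 0.506 × 396 = 200.4 mol; ν_U = −2, so ξ = 200.4/2 = 100.2 mol.
Outlet amounts (n = n₀ + ν ξ):
  R: 327 − 1(100.2) = 226.8
  U: 396 − 2(100.2) = 195.6
  M: 0 + 1(100.2) = 100.2
  Q: 0 + 1(100.2) = 100.2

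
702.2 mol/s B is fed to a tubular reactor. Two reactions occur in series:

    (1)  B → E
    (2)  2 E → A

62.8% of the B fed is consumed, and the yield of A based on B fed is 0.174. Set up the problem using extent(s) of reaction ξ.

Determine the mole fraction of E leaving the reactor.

0.339

Conversion of B: B consumed = 1ξ₁ = 0.628 × 702.2 → ξ₁ = 441 mol/s.
Yield of A: 1ξ₂ / 702.2 = 0.174 → ξ₂ = 122.2 mol/s.
Outlet amounts (n = n₀ + Σ ν·ξ):
  B: 702.2 − 1(441) = 261.2
  E: 0 + 1(441) − 2(122.2) = 196.6
  A: 0 + 1(122.2) = 122.2
Total out = 580 mol/s; y_E = 196.6 / 580 = 0.339.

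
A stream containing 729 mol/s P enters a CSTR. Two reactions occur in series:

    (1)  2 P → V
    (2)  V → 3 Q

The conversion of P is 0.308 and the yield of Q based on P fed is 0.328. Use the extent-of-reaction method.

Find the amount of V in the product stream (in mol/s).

32.6 mol/s

Conversion of P: P consumed = 2ξ₁ = 0.308 × 729 → ξ₁ = 112.3 mol/s.
Yield of Q: 3ξ₂ / 729 = 0.328 → ξ₂ = 79.7 mol/s.
Outlet amounts (n = n₀ + Σ ν·ξ):
  P: 729 − 2(112.3) = 504.5
  V: 0 + 1(112.3) − 1(79.7) = 32.56
  Q: 0 + 3(79.7) = 239.1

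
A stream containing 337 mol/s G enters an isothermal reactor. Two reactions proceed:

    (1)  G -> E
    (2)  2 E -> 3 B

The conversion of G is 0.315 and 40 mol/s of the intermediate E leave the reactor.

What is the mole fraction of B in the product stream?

Conversion of G: G consumed = 1ξ₁ = 0.315 × 337 → ξ₁ = 106.2 mol/s.
E balance: n_E = 0 + 1ξ₁ − 2ξ₂ = 40 → ξ₂ = (1·106.2 − 40)/2 = 33.08 mol/s.
Outlet amounts (n = n₀ + Σ ν·ξ):
  G: 337 − 1(106.2) = 230.8
  E: 0 + 1(106.2) − 2(33.08) = 40
  B: 0 + 3(33.08) = 99.23
Total out = 370.1 mol/s; y_B = 99.23 / 370.1 = 0.2681.

0.268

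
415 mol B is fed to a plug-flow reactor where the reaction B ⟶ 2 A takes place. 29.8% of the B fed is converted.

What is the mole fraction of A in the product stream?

0.459

B reacted = 0.298 × 415 = 123.7 mol; ν_B = −1, so ξ = 123.7/1 = 123.7 mol.
Outlet amounts (n = n₀ + ν ξ):
  B: 415 − 1(123.7) = 291.3
  A: 0 + 2(123.7) = 247.3
Total out = 538.7 mol; y_A = 247.3 / 538.7 = 0.4592.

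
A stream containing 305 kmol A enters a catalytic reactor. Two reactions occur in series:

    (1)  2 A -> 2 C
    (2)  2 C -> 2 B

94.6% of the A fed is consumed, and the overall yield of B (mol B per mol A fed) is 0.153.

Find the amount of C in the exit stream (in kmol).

242 kmol

Conversion of A: A consumed = 2ξ₁ = 0.946 × 305 → ξ₁ = 144.3 kmol.
Yield of B: 2ξ₂ / 305 = 0.153 → ξ₂ = 23.33 kmol.
Outlet amounts (n = n₀ + Σ ν·ξ):
  A: 305 − 2(144.3) = 16.47
  C: 0 + 2(144.3) − 2(23.33) = 241.9
  B: 0 + 2(23.33) = 46.66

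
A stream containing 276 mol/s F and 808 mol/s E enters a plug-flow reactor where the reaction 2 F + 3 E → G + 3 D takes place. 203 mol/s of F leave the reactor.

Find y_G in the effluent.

For F: n = n₀ − 2ξ → 203 = 276 − 2ξ, giving ξ = 36.5 mol/s.
Outlet amounts (n = n₀ + ν ξ):
  F: 276 − 2(36.5) = 203
  E: 808 − 3(36.5) = 698.5
  G: 0 + 1(36.5) = 36.5
  D: 0 + 3(36.5) = 109.5
Total out = 1048 mol/s; y_G = 36.5 / 1048 = 0.03484.

0.0348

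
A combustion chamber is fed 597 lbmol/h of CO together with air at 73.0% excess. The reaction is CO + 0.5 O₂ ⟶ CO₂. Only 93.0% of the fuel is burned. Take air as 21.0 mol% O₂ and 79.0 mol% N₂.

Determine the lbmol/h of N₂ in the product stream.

Stoichiometric O₂ = 0.5 × 597 = 298.5 lbmol/h; O₂ fed = 298.5 × 1.730 = 516.4 lbmol/h.
N₂ fed = 516.4 × 79/21 = 1943 lbmol/h.
Fuel reacted = 0.93 × 597 → ξ = 555.2 lbmol/h.
Outlet (n = n₀ + ν ξ):
  CO: 597 − 1(555.2) = 41.79
  O₂: 516.4 − 0.5(555.2) = 238.8
  N₂: 1943 (inert)
  CO₂: 0 + 1(555.2) = 555.2

1940 lbmol/h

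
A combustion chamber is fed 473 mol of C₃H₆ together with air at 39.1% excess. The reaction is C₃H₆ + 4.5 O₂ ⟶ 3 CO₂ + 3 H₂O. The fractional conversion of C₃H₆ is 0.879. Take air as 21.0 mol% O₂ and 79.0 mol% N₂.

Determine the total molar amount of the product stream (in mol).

Stoichiometric O₂ = 4.5 × 473 = 2128 mol; O₂ fed = 2128 × 1.391 = 2961 mol.
N₂ fed = 2961 × 79/21 = 11140 mol.
Fuel reacted = 0.879 × 473 → ξ = 415.8 mol.
Outlet (n = n₀ + ν ξ):
  C₃H₆: 473 − 1(415.8) = 57.23
  O₂: 2961 − 4.5(415.8) = 1090
  N₂: 11140 (inert)
  CO₂: 0 + 3(415.8) = 1247
  H₂O: 0 + 3(415.8) = 1247
Total out = 57.23 + 1090 + 11140 + 1247 + 1247 = 14780 mol.

14800 mol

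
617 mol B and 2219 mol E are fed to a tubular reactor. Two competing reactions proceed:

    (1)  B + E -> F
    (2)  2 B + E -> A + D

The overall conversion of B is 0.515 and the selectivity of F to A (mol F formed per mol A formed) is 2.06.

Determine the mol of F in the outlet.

Conversion of B: B consumed = 0.515 × 617 = 317.8 mol = 1ξ₁ + 2ξ₂.
Selectivity: 1ξ₁ / (1ξ₂) = 2.06 → ξ₁ = 2.06 ξ₂.
Substitute: (1·2.06 + 2) ξ₂ = 317.8 → ξ₂ = 78.26 mol, ξ₁ = 161.2 mol.
Outlet amounts (n = n₀ + Σ ν·ξ):
  B: 617 − 1(161.2) − 2(78.26) = 299.2
  E: 2219 − 1(161.2) − 1(78.26) = 1980
  F: 0 + 1(161.2) = 161.2
  A: 0 + 1(78.26) = 78.26
  D: 0 + 1(78.26) = 78.26

161 mol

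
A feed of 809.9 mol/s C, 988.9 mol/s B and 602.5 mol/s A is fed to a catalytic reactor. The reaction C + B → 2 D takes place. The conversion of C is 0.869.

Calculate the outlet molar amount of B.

285 mol/s

C reacted = 0.869 × 809.9 = 703.8 mol/s; ν_C = −1, so ξ = 703.8/1 = 703.8 mol/s.
Outlet amounts (n = n₀ + ν ξ):
  C: 809.9 − 1(703.8) = 106.1
  B: 988.9 − 1(703.8) = 285.1
  D: 0 + 2(703.8) = 1408
  A: 602.5 (inert)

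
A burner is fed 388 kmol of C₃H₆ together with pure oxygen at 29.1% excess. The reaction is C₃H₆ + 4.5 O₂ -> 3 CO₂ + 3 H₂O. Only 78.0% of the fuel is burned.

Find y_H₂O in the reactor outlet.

0.325

Stoichiometric O₂ = 4.5 × 388 = 1746 kmol; O₂ fed = 1746 × 1.291 = 2254 kmol.
Fuel reacted = 0.78 × 388 → ξ = 302.6 kmol.
Outlet (n = n₀ + ν ξ):
  C₃H₆: 388 − 1(302.6) = 85.36
  O₂: 2254 − 4.5(302.6) = 892.2
  CO₂: 0 + 3(302.6) = 907.9
  H₂O: 0 + 3(302.6) = 907.9
Total out = 2793 kmol; y_H₂O = 907.9 / 2793 = 0.325.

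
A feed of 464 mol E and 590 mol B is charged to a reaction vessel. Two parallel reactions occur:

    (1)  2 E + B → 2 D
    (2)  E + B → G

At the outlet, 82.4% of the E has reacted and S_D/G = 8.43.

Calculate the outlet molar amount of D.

Conversion of E: E consumed = 0.824 × 464 = 382.3 mol = 2ξ₁ + 1ξ₂.
Selectivity: 2ξ₁ / (1ξ₂) = 8.43 → ξ₁ = 4.215 ξ₂.
Substitute: (2·4.215 + 1) ξ₂ = 382.3 → ξ₂ = 40.54 mol, ξ₁ = 170.9 mol.
Outlet amounts (n = n₀ + Σ ν·ξ):
  E: 464 − 2(170.9) − 1(40.54) = 81.66
  B: 590 − 1(170.9) − 1(40.54) = 378.6
  D: 0 + 2(170.9) = 341.8
  G: 0 + 1(40.54) = 40.54

342 mol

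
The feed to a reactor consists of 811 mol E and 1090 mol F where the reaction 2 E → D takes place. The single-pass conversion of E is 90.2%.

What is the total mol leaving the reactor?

1540 mol

E reacted = 0.902 × 811 = 731.5 mol; ν_E = −2, so ξ = 731.5/2 = 365.8 mol.
Outlet amounts (n = n₀ + ν ξ):
  E: 811 − 2(365.8) = 79.48
  D: 0 + 1(365.8) = 365.8
  F: 1090 (inert)
Total out = 79.48 + 365.8 + 1090 = 1535 mol.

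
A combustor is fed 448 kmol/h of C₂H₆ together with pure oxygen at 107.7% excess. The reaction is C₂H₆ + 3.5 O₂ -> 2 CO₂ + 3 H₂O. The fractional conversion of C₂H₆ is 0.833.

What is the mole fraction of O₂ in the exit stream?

0.501

Stoichiometric O₂ = 3.5 × 448 = 1568 kmol/h; O₂ fed = 1568 × 2.077 = 3257 kmol/h.
Fuel reacted = 0.833 × 448 → ξ = 373.2 kmol/h.
Outlet (n = n₀ + ν ξ):
  C₂H₆: 448 − 1(373.2) = 74.82
  O₂: 3257 − 3.5(373.2) = 1951
  CO₂: 0 + 2(373.2) = 746.4
  H₂O: 0 + 3(373.2) = 1120
Total out = 3891 kmol/h; y_O₂ = 1951 / 3891 = 0.5013.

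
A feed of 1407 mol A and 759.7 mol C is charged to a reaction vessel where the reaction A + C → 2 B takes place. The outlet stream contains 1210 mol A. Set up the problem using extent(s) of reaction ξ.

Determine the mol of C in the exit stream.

For A: n = n₀ − 1ξ → 1210 = 1407 − 1ξ, giving ξ = 197 mol.
Outlet amounts (n = n₀ + ν ξ):
  A: 1407 − 1(197) = 1210
  C: 759.7 − 1(197) = 562.7
  B: 0 + 2(197) = 394

563 mol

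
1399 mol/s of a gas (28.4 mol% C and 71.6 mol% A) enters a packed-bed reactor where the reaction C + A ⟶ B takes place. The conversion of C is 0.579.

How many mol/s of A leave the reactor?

772 mol/s

C reacted = 0.579 × 397.3 = 230 mol/s; ν_C = −1, so ξ = 230/1 = 230 mol/s.
Outlet amounts (n = n₀ + ν ξ):
  C: 397.3 − 1(230) = 167.3
  A: 1002 − 1(230) = 771.6
  B: 0 + 1(230) = 230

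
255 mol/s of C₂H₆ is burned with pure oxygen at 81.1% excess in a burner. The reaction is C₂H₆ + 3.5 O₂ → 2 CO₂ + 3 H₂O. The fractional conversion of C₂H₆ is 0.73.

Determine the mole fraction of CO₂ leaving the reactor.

0.19

Stoichiometric O₂ = 3.5 × 255 = 892.5 mol/s; O₂ fed = 892.5 × 1.811 = 1616 mol/s.
Fuel reacted = 0.73 × 255 → ξ = 186.2 mol/s.
Outlet (n = n₀ + ν ξ):
  C₂H₆: 255 − 1(186.2) = 68.85
  O₂: 1616 − 3.5(186.2) = 964.8
  CO₂: 0 + 2(186.2) = 372.3
  H₂O: 0 + 3(186.2) = 558.5
Total out = 1964 mol/s; y_CO₂ = 372.3 / 1964 = 0.1895.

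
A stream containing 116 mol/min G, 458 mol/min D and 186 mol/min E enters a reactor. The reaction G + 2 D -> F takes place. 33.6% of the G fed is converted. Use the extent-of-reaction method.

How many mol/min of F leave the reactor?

G reacted = 0.336 × 116 = 38.98 mol/min; ν_G = −1, so ξ = 38.98/1 = 38.98 mol/min.
Outlet amounts (n = n₀ + ν ξ):
  G: 116 − 1(38.98) = 77.02
  D: 458 − 2(38.98) = 380
  F: 0 + 1(38.98) = 38.98
  E: 186 (inert)

39 mol/min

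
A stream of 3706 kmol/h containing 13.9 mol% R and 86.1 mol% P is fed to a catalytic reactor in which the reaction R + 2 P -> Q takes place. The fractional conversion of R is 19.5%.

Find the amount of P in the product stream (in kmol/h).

R reacted = 0.195 × 515.1 = 100.5 kmol/h; ν_R = −1, so ξ = 100.5/1 = 100.5 kmol/h.
Outlet amounts (n = n₀ + ν ξ):
  R: 515.1 − 1(100.5) = 414.7
  P: 3191 − 2(100.5) = 2990
  Q: 0 + 1(100.5) = 100.5

2990 kmol/h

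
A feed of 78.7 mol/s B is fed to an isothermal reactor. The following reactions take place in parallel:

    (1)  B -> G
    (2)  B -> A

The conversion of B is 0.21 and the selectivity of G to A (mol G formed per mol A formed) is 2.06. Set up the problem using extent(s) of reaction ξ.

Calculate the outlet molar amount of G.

Conversion of B: B consumed = 0.21 × 78.7 = 16.53 mol/s = 1ξ₁ + 1ξ₂.
Selectivity: 1ξ₁ / (1ξ₂) = 2.06 → ξ₁ = 2.06 ξ₂.
Substitute: (1·2.06 + 1) ξ₂ = 16.53 → ξ₂ = 5.401 mol/s, ξ₁ = 11.13 mol/s.
Outlet amounts (n = n₀ + Σ ν·ξ):
  B: 78.7 − 1(11.13) − 1(5.401) = 62.17
  G: 0 + 1(11.13) = 11.13
  A: 0 + 1(5.401) = 5.401

11.1 mol/s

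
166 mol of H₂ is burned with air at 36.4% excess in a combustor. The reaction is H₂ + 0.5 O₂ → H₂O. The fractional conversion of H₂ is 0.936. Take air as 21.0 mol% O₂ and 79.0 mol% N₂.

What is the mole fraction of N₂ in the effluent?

Stoichiometric O₂ = 0.5 × 166 = 83 mol; O₂ fed = 83 × 1.364 = 113.2 mol.
N₂ fed = 113.2 × 79/21 = 425.9 mol.
Fuel reacted = 0.936 × 166 → ξ = 155.4 mol.
Outlet (n = n₀ + ν ξ):
  H₂: 166 − 1(155.4) = 10.62
  O₂: 113.2 − 0.5(155.4) = 35.52
  N₂: 425.9 (inert)
  H₂O: 0 + 1(155.4) = 155.4
Total out = 627.4 mol; y_N₂ = 425.9 / 627.4 = 0.6788.

0.679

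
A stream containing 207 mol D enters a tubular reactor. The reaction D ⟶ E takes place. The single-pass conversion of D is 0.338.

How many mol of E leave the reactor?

70 mol

D reacted = 0.338 × 207 = 69.97 mol; ν_D = −1, so ξ = 69.97/1 = 69.97 mol.
Outlet amounts (n = n₀ + ν ξ):
  D: 207 − 1(69.97) = 137
  E: 0 + 1(69.97) = 69.97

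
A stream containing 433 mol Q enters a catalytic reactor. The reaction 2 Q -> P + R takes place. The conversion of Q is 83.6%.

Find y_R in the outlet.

Q reacted = 0.836 × 433 = 362 mol; ν_Q = −2, so ξ = 362/2 = 181 mol.
Outlet amounts (n = n₀ + ν ξ):
  Q: 433 − 2(181) = 71.01
  P: 0 + 1(181) = 181
  R: 0 + 1(181) = 181
Total out = 433 mol; y_R = 181 / 433 = 0.418.

0.418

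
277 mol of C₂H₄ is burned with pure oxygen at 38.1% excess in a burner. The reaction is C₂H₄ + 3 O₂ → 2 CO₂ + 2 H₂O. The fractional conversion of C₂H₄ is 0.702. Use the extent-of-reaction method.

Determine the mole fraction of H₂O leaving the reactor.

Stoichiometric O₂ = 3 × 277 = 831 mol; O₂ fed = 831 × 1.381 = 1148 mol.
Fuel reacted = 0.702 × 277 → ξ = 194.5 mol.
Outlet (n = n₀ + ν ξ):
  C₂H₄: 277 − 1(194.5) = 82.55
  O₂: 1148 − 3(194.5) = 564.2
  CO₂: 0 + 2(194.5) = 388.9
  H₂O: 0 + 2(194.5) = 388.9
Total out = 1425 mol; y_H₂O = 388.9 / 1425 = 0.273.

0.273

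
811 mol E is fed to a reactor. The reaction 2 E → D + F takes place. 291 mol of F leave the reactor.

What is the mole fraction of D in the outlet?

0.359

For F: n = n₀ + 1ξ → 291 = 0 + 1ξ, giving ξ = 291 mol.
Outlet amounts (n = n₀ + ν ξ):
  E: 811 − 2(291) = 229
  D: 0 + 1(291) = 291
  F: 0 + 1(291) = 291
Total out = 811 mol; y_D = 291 / 811 = 0.3588.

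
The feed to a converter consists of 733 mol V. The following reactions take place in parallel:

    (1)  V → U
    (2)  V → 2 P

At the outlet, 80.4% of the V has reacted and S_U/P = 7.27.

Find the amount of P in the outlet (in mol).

Conversion of V: V consumed = 0.804 × 733 = 589.3 mol = 1ξ₁ + 1ξ₂.
Selectivity: 1ξ₁ / (2ξ₂) = 7.27 → ξ₁ = 14.54 ξ₂.
Substitute: (1·14.54 + 1) ξ₂ = 589.3 → ξ₂ = 37.92 mol, ξ₁ = 551.4 mol.
Outlet amounts (n = n₀ + Σ ν·ξ):
  V: 733 − 1(551.4) − 1(37.92) = 143.7
  U: 0 + 1(551.4) = 551.4
  P: 0 + 2(37.92) = 75.85

75.8 mol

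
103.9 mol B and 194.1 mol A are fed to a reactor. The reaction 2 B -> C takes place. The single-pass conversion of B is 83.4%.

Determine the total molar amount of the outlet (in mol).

B reacted = 0.834 × 103.9 = 86.65 mol; ν_B = −2, so ξ = 86.65/2 = 43.33 mol.
Outlet amounts (n = n₀ + ν ξ):
  B: 103.9 − 2(43.33) = 17.25
  C: 0 + 1(43.33) = 43.33
  A: 194.1 (inert)
Total out = 17.25 + 43.33 + 194.1 = 254.7 mol.

255 mol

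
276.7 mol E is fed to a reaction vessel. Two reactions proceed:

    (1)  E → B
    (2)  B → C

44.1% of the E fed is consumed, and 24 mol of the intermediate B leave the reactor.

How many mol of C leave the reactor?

98 mol

Conversion of E: E consumed = 1ξ₁ = 0.441 × 276.7 → ξ₁ = 122 mol.
B balance: n_B = 0 + 1ξ₁ − 1ξ₂ = 24 → ξ₂ = (1·122 − 24)/1 = 98.02 mol.
Outlet amounts (n = n₀ + Σ ν·ξ):
  E: 276.7 − 1(122) = 154.7
  B: 0 + 1(122) − 1(98.02) = 24
  C: 0 + 1(98.02) = 98.02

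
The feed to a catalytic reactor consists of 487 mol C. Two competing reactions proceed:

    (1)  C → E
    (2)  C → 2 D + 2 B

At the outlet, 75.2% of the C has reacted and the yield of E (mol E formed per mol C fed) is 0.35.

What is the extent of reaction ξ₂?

ξ₂ = 196 mol

Yield of E: 1ξ₁ / 487 = 0.35 → ξ₁ = 170.4 mol.
Conversion of C: 1ξ₁ + 1ξ₂ = 0.752 × 487 = 366.2 → ξ₂ = 195.8 mol.
Outlet amounts (n = n₀ + Σ ν·ξ):
  C: 487 − 1(170.4) − 1(195.8) = 120.8
  E: 0 + 1(170.4) = 170.4
  D: 0 + 2(195.8) = 391.5
  B: 0 + 2(195.8) = 391.5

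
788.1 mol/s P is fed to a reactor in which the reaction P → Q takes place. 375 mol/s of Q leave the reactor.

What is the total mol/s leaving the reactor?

788 mol/s

For Q: n = n₀ + 1ξ → 375 = 0 + 1ξ, giving ξ = 375 mol/s.
Outlet amounts (n = n₀ + ν ξ):
  P: 788.1 − 1(375) = 413.1
  Q: 0 + 1(375) = 375
Total out = 413.1 + 375 = 788.1 mol/s.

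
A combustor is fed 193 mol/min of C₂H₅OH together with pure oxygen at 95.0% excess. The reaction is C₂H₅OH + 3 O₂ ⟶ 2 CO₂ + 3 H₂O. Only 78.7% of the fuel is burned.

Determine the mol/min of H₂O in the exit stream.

456 mol/min

Stoichiometric O₂ = 3 × 193 = 579 mol/min; O₂ fed = 579 × 1.950 = 1129 mol/min.
Fuel reacted = 0.787 × 193 → ξ = 151.9 mol/min.
Outlet (n = n₀ + ν ξ):
  C₂H₅OH: 193 − 1(151.9) = 41.11
  O₂: 1129 − 3(151.9) = 673.4
  CO₂: 0 + 2(151.9) = 303.8
  H₂O: 0 + 3(151.9) = 455.7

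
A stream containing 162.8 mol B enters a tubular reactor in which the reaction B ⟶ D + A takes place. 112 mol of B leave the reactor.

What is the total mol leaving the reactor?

214 mol

For B: n = n₀ − 1ξ → 112 = 162.8 − 1ξ, giving ξ = 50.8 mol.
Outlet amounts (n = n₀ + ν ξ):
  B: 162.8 − 1(50.8) = 112
  D: 0 + 1(50.8) = 50.8
  A: 0 + 1(50.8) = 50.8
Total out = 112 + 50.8 + 50.8 = 213.6 mol.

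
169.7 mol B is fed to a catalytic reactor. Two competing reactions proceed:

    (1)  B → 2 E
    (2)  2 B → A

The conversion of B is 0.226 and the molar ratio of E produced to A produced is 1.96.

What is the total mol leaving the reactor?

169 mol

Conversion of B: B consumed = 0.226 × 169.7 = 38.35 mol = 1ξ₁ + 2ξ₂.
Selectivity: 2ξ₁ / (1ξ₂) = 1.96 → ξ₁ = 0.98 ξ₂.
Substitute: (1·0.98 + 2) ξ₂ = 38.35 → ξ₂ = 12.87 mol, ξ₁ = 12.61 mol.
Outlet amounts (n = n₀ + Σ ν·ξ):
  B: 169.7 − 1(12.61) − 2(12.87) = 131.3
  E: 0 + 2(12.61) = 25.22
  A: 0 + 1(12.87) = 12.87
Total out = 131.3 + 25.22 + 12.87 = 169.4 mol.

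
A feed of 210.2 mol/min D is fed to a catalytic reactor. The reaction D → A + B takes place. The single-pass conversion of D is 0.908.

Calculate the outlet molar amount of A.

191 mol/min

D reacted = 0.908 × 210.2 = 190.9 mol/min; ν_D = −1, so ξ = 190.9/1 = 190.9 mol/min.
Outlet amounts (n = n₀ + ν ξ):
  D: 210.2 − 1(190.9) = 19.34
  A: 0 + 1(190.9) = 190.9
  B: 0 + 1(190.9) = 190.9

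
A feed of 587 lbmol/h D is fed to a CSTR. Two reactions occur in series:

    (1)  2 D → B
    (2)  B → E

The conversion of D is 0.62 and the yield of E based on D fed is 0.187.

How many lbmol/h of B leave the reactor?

72.2 lbmol/h

Conversion of D: D consumed = 2ξ₁ = 0.62 × 587 → ξ₁ = 182 lbmol/h.
Yield of E: 1ξ₂ / 587 = 0.187 → ξ₂ = 109.8 lbmol/h.
Outlet amounts (n = n₀ + Σ ν·ξ):
  D: 587 − 2(182) = 223.1
  B: 0 + 1(182) − 1(109.8) = 72.2
  E: 0 + 1(109.8) = 109.8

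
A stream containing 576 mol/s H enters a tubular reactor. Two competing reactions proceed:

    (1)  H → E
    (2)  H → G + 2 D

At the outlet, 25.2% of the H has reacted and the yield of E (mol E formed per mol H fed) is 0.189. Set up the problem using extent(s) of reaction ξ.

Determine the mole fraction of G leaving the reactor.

0.056

Yield of E: 1ξ₁ / 576 = 0.189 → ξ₁ = 108.9 mol/s.
Conversion of H: 1ξ₁ + 1ξ₂ = 0.252 × 576 = 145.2 → ξ₂ = 36.29 mol/s.
Outlet amounts (n = n₀ + Σ ν·ξ):
  H: 576 − 1(108.9) − 1(36.29) = 430.8
  E: 0 + 1(108.9) = 108.9
  G: 0 + 1(36.29) = 36.29
  D: 0 + 2(36.29) = 72.58
Total out = 648.6 mol/s; y_G = 36.29 / 648.6 = 0.05595.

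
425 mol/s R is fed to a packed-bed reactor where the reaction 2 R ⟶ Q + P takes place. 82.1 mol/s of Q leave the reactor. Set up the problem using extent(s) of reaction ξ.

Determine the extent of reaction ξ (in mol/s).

ξ = 82.1 mol/s

For Q: n = n₀ + 1ξ → 82.1 = 0 + 1ξ, giving ξ = 82.1 mol/s.
Outlet amounts (n = n₀ + ν ξ):
  R: 425 − 2(82.1) = 260.8
  Q: 0 + 1(82.1) = 82.1
  P: 0 + 1(82.1) = 82.1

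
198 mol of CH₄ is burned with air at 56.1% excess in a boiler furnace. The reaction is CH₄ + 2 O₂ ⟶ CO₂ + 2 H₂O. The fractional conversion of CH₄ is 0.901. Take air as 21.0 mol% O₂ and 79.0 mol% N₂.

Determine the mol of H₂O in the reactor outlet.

Stoichiometric O₂ = 2 × 198 = 396 mol; O₂ fed = 396 × 1.561 = 618.2 mol.
N₂ fed = 618.2 × 79/21 = 2325 mol.
Fuel reacted = 0.901 × 198 → ξ = 178.4 mol.
Outlet (n = n₀ + ν ξ):
  CH₄: 198 − 1(178.4) = 19.6
  O₂: 618.2 − 2(178.4) = 261.4
  N₂: 2325 (inert)
  CO₂: 0 + 1(178.4) = 178.4
  H₂O: 0 + 2(178.4) = 356.8

357 mol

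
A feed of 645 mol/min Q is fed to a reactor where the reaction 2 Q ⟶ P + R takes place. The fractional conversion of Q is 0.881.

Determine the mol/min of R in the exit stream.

284 mol/min

Q reacted = 0.881 × 645 = 568.2 mol/min; ν_Q = −2, so ξ = 568.2/2 = 284.1 mol/min.
Outlet amounts (n = n₀ + ν ξ):
  Q: 645 − 2(284.1) = 76.75
  P: 0 + 1(284.1) = 284.1
  R: 0 + 1(284.1) = 284.1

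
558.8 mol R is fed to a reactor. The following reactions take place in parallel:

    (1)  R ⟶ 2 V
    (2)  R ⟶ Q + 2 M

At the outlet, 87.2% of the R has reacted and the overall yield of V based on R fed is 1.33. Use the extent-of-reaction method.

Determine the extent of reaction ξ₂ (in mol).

ξ₂ = 116 mol

Yield of V: 2ξ₁ / 558.8 = 1.33 → ξ₁ = 371.6 mol.
Conversion of R: 1ξ₁ + 1ξ₂ = 0.872 × 558.8 = 487.3 → ξ₂ = 115.7 mol.
Outlet amounts (n = n₀ + Σ ν·ξ):
  R: 558.8 − 1(371.6) − 1(115.7) = 71.53
  V: 0 + 2(371.6) = 743.2
  Q: 0 + 1(115.7) = 115.7
  M: 0 + 2(115.7) = 231.3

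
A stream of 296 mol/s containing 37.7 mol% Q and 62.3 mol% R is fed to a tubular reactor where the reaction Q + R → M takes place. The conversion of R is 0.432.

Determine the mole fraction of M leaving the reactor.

R reacted = 0.432 × 184.4 = 79.66 mol/s; ν_R = −1, so ξ = 79.66/1 = 79.66 mol/s.
Outlet amounts (n = n₀ + ν ξ):
  Q: 111.6 − 1(79.66) = 31.93
  R: 184.4 − 1(79.66) = 104.7
  M: 0 + 1(79.66) = 79.66
Total out = 216.3 mol/s; y_M = 79.66 / 216.3 = 0.3682.

0.368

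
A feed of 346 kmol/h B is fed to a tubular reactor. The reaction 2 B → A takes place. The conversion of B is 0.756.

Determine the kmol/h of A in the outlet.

131 kmol/h

B reacted = 0.756 × 346 = 261.6 kmol/h; ν_B = −2, so ξ = 261.6/2 = 130.8 kmol/h.
Outlet amounts (n = n₀ + ν ξ):
  B: 346 − 2(130.8) = 84.42
  A: 0 + 1(130.8) = 130.8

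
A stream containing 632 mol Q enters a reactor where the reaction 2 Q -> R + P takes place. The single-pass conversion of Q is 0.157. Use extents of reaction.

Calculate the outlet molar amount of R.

49.6 mol

Q reacted = 0.157 × 632 = 99.22 mol; ν_Q = −2, so ξ = 99.22/2 = 49.61 mol.
Outlet amounts (n = n₀ + ν ξ):
  Q: 632 − 2(49.61) = 532.8
  R: 0 + 1(49.61) = 49.61
  P: 0 + 1(49.61) = 49.61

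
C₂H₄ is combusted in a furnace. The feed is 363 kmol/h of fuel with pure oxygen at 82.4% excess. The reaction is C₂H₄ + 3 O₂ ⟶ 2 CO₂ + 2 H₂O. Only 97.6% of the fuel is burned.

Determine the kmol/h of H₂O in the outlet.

709 kmol/h

Stoichiometric O₂ = 3 × 363 = 1089 kmol/h; O₂ fed = 1089 × 1.824 = 1986 kmol/h.
Fuel reacted = 0.976 × 363 → ξ = 354.3 kmol/h.
Outlet (n = n₀ + ν ξ):
  C₂H₄: 363 − 1(354.3) = 8.712
  O₂: 1986 − 3(354.3) = 923.5
  CO₂: 0 + 2(354.3) = 708.6
  H₂O: 0 + 2(354.3) = 708.6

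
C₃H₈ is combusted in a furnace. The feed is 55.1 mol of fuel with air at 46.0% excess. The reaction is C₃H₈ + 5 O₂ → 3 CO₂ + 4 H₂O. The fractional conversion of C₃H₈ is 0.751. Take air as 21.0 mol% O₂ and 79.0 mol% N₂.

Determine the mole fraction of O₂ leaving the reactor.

Stoichiometric O₂ = 5 × 55.1 = 275.5 mol; O₂ fed = 275.5 × 1.460 = 402.2 mol.
N₂ fed = 402.2 × 79/21 = 1513 mol.
Fuel reacted = 0.751 × 55.1 → ξ = 41.38 mol.
Outlet (n = n₀ + ν ξ):
  C₃H₈: 55.1 − 1(41.38) = 13.72
  O₂: 402.2 − 5(41.38) = 195.3
  N₂: 1513 (inert)
  CO₂: 0 + 3(41.38) = 124.1
  H₂O: 0 + 4(41.38) = 165.5
Total out = 2012 mol; y_O₂ = 195.3 / 2012 = 0.09709.

0.0971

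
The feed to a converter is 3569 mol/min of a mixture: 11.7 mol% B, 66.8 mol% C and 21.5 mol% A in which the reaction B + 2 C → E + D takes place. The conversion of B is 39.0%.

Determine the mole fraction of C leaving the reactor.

B reacted = 0.39 × 417.6 = 162.9 mol/min; ν_B = −1, so ξ = 162.9/1 = 162.9 mol/min.
Outlet amounts (n = n₀ + ν ξ):
  B: 417.6 − 1(162.9) = 254.7
  C: 2384 − 2(162.9) = 2058
  E: 0 + 1(162.9) = 162.9
  D: 0 + 1(162.9) = 162.9
  A: 767.3 (inert)
Total out = 3406 mol/min; y_C = 2058 / 3406 = 0.6043.

0.604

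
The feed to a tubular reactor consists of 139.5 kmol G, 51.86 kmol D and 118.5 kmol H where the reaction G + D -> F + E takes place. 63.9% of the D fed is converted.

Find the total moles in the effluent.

310 kmol

D reacted = 0.639 × 51.86 = 33.14 kmol; ν_D = −1, so ξ = 33.14/1 = 33.14 kmol.
Outlet amounts (n = n₀ + ν ξ):
  G: 139.5 − 1(33.14) = 106.4
  D: 51.86 − 1(33.14) = 18.72
  F: 0 + 1(33.14) = 33.14
  E: 0 + 1(33.14) = 33.14
  H: 118.5 (inert)
Total out = 106.4 + 18.72 + 33.14 + 33.14 + 118.5 = 309.9 kmol.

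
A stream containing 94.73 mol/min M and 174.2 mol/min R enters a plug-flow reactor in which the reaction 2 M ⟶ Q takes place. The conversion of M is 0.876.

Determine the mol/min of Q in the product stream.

41.5 mol/min

M reacted = 0.876 × 94.73 = 82.98 mol/min; ν_M = −2, so ξ = 82.98/2 = 41.49 mol/min.
Outlet amounts (n = n₀ + ν ξ):
  M: 94.73 − 2(41.49) = 11.75
  Q: 0 + 1(41.49) = 41.49
  R: 174.2 (inert)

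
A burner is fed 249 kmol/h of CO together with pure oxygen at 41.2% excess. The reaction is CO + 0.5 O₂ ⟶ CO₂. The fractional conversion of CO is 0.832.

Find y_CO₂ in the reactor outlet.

0.645

Stoichiometric O₂ = 0.5 × 249 = 124.5 kmol/h; O₂ fed = 124.5 × 1.412 = 175.8 kmol/h.
Fuel reacted = 0.832 × 249 → ξ = 207.2 kmol/h.
Outlet (n = n₀ + ν ξ):
  CO: 249 − 1(207.2) = 41.83
  O₂: 175.8 − 0.5(207.2) = 72.21
  CO₂: 0 + 1(207.2) = 207.2
Total out = 321.2 kmol/h; y_CO₂ = 207.2 / 321.2 = 0.645.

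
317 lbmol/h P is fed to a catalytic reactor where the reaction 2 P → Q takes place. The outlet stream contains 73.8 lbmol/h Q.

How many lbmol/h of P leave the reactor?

For Q: n = n₀ + 1ξ → 73.8 = 0 + 1ξ, giving ξ = 73.8 lbmol/h.
Outlet amounts (n = n₀ + ν ξ):
  P: 317 − 2(73.8) = 169.4
  Q: 0 + 1(73.8) = 73.8

169 lbmol/h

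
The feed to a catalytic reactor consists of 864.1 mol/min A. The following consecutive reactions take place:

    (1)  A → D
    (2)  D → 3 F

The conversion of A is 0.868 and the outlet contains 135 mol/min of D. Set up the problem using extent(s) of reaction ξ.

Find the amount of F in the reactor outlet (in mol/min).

1850 mol/min

Conversion of A: A consumed = 1ξ₁ = 0.868 × 864.1 → ξ₁ = 750 mol/min.
D balance: n_D = 0 + 1ξ₁ − 1ξ₂ = 135 → ξ₂ = (1·750 − 135)/1 = 615 mol/min.
Outlet amounts (n = n₀ + Σ ν·ξ):
  A: 864.1 − 1(750) = 114.1
  D: 0 + 1(750) − 1(615) = 135
  F: 0 + 3(615) = 1845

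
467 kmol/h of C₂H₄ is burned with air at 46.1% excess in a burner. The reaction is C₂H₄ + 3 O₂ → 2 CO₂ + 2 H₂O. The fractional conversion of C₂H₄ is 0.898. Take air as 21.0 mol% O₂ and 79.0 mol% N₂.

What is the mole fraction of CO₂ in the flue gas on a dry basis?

0.0895

Stoichiometric O₂ = 3 × 467 = 1401 kmol/h; O₂ fed = 1401 × 1.461 = 2047 kmol/h.
N₂ fed = 2047 × 79/21 = 7700 kmol/h.
Fuel reacted = 0.898 × 467 → ξ = 419.4 kmol/h.
Outlet (n = n₀ + ν ξ):
  C₂H₄: 467 − 1(419.4) = 47.63
  O₂: 2047 − 3(419.4) = 788.8
  N₂: 7700 (inert)
  CO₂: 0 + 2(419.4) = 838.7
  H₂O: 0 + 2(419.4) = 838.7
Dry total = 9375 kmol/h; y_CO₂ (dry) = 838.7 / 9375 = 0.08946.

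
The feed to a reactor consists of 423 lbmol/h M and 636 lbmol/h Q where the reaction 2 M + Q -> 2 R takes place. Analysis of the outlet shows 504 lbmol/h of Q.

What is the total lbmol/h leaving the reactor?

For Q: n = n₀ − 1ξ → 504 = 636 − 1ξ, giving ξ = 132 lbmol/h.
Outlet amounts (n = n₀ + ν ξ):
  M: 423 − 2(132) = 159
  Q: 636 − 1(132) = 504
  R: 0 + 2(132) = 264
Total out = 159 + 504 + 264 = 927 lbmol/h.

927 lbmol/h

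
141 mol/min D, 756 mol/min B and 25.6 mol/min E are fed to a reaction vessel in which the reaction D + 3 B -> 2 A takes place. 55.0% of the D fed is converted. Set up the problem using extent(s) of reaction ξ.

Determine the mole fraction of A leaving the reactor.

D reacted = 0.55 × 141 = 77.55 mol/min; ν_D = −1, so ξ = 77.55/1 = 77.55 mol/min.
Outlet amounts (n = n₀ + ν ξ):
  D: 141 − 1(77.55) = 63.45
  B: 756 − 3(77.55) = 523.3
  A: 0 + 2(77.55) = 155.1
  E: 25.6 (inert)
Total out = 767.5 mol/min; y_A = 155.1 / 767.5 = 0.2021.

0.202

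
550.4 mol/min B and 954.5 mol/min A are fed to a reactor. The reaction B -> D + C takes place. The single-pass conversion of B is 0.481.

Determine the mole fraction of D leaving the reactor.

B reacted = 0.481 × 550.4 = 264.7 mol/min; ν_B = −1, so ξ = 264.7/1 = 264.7 mol/min.
Outlet amounts (n = n₀ + ν ξ):
  B: 550.4 − 1(264.7) = 285.7
  D: 0 + 1(264.7) = 264.7
  C: 0 + 1(264.7) = 264.7
  A: 954.5 (inert)
Total out = 1770 mol/min; y_D = 264.7 / 1770 = 0.1496.

0.15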